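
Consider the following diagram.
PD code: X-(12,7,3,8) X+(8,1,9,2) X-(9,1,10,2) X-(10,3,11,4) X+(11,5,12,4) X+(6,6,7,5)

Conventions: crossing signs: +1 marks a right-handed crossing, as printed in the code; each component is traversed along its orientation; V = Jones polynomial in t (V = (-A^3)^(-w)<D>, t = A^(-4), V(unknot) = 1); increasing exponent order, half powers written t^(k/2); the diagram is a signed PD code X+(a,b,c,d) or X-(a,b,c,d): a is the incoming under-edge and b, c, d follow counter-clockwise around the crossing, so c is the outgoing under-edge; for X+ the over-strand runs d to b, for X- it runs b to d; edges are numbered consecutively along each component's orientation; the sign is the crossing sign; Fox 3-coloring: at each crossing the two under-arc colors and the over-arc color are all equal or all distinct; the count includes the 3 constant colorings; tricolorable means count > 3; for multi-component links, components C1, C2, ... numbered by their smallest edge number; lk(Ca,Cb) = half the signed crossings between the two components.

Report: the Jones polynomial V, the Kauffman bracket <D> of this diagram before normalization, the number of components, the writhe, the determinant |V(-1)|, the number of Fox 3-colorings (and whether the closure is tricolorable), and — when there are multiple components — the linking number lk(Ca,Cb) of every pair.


V(t) = -t^(-1/2) - t^(1/2)
bracket: -A^-2 - A^2, w = 0
2 components, writhe 0, over 6 crossings
lk(C1,C2) = 0
det 0, colorings 9 of 3^7 — tricolorable
observation: det 0 = |V(-1)|; divisible by 3, so tricolorable


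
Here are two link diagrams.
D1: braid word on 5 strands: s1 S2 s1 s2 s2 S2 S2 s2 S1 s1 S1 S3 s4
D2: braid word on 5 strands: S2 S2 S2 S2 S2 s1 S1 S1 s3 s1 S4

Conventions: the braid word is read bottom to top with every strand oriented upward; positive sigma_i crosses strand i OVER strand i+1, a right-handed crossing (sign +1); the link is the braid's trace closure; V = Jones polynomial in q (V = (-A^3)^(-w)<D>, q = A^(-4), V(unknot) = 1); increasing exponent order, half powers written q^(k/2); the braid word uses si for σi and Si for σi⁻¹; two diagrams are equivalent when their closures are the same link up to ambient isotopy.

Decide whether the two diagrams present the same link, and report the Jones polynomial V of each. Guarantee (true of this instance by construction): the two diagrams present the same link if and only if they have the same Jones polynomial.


same link: no
V(D1) = -q^(-1/2) - q^(1/2)  [13 crossings, <D> = A + A^5, w = +1]
V(D2) = q^(-15/2) - q^(-7/2) - q^(-5/2) - q^(-3/2)  (w -5, c 11, <D> = A^-9 + A^-5 + A^-1 - A^15)
note: V(q) takes 2 values over 2 diagrams, fixing the grouping


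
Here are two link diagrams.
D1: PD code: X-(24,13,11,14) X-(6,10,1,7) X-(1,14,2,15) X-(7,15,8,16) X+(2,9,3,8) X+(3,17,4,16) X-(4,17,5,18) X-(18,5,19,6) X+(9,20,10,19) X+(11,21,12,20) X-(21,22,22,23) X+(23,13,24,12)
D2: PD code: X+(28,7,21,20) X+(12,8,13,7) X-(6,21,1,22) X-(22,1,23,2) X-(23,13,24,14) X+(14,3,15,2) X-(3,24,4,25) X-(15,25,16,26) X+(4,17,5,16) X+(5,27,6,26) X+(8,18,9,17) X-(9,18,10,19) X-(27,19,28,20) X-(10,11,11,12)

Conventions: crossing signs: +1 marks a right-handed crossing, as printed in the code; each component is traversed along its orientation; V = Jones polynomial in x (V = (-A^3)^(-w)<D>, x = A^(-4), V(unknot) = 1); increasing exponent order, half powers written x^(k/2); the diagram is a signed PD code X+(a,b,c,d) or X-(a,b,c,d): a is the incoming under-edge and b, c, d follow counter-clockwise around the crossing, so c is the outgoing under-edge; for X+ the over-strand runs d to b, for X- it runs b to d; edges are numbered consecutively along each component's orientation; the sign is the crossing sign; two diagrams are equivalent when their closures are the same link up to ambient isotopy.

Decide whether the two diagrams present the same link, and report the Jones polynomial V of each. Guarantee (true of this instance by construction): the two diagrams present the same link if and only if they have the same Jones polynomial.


equivalent: no
D1 (bracket A^-6 + A^-2 + A^2 + A^6; 12 crossings at w = -2): V = x^-3 + x^-2 + x^-1 + 1
D2 (bracket 2A^-6 + A^2 + A^10; 14 crossings at w = -2): V = x^-4 + x^-2 + 2
key observation: V(x) takes 2 values over 2 diagrams, fixing the grouping


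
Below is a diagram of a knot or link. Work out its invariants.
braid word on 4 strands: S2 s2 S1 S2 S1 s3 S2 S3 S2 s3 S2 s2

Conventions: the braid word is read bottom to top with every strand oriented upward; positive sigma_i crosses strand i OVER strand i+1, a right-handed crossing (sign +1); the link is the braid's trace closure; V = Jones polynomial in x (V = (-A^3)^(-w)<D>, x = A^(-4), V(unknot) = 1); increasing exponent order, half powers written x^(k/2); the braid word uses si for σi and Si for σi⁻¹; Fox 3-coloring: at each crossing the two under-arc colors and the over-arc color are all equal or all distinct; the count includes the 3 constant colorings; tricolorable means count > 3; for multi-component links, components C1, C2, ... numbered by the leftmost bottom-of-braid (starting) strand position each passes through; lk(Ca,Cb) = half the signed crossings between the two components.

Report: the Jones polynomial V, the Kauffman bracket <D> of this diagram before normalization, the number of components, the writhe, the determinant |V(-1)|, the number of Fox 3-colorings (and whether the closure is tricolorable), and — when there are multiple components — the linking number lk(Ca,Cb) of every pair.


V = x^(-9/2) - x^(-5/2) - x^(-3/2) - x^(-1/2)
<D> = -A^-10 - A^-6 - A^-2 + A^6 (w = -4)
2 components over 12 crossings, w = -4
lk(C1,C2): 0
27 Fox colorings among 3^12, |V(-1)| = 0: tricolorable
why: the 1 component pair carries total linking 0


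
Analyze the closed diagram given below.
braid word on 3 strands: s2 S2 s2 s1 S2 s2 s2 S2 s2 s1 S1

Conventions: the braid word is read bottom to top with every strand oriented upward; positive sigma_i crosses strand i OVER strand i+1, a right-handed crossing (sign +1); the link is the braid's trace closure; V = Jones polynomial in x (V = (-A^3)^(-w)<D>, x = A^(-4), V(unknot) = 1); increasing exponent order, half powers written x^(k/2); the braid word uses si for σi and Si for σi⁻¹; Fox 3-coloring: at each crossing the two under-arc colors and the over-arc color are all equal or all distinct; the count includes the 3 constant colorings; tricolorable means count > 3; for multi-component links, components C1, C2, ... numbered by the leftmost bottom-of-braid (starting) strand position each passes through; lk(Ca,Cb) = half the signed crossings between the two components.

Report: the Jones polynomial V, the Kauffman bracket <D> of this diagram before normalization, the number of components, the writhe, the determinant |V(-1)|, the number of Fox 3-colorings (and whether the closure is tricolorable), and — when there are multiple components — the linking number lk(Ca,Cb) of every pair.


V(x) = -x^(1/2) - x^(5/2)
bracket: A^-1 + A^7, w = +3
2 components, writhe +3, over 11 crossings
lk(C1,C2) = +1
det 2, colorings 3 of 3^11 — not tricolorable
observation: the 1 component pair carries total linking +1


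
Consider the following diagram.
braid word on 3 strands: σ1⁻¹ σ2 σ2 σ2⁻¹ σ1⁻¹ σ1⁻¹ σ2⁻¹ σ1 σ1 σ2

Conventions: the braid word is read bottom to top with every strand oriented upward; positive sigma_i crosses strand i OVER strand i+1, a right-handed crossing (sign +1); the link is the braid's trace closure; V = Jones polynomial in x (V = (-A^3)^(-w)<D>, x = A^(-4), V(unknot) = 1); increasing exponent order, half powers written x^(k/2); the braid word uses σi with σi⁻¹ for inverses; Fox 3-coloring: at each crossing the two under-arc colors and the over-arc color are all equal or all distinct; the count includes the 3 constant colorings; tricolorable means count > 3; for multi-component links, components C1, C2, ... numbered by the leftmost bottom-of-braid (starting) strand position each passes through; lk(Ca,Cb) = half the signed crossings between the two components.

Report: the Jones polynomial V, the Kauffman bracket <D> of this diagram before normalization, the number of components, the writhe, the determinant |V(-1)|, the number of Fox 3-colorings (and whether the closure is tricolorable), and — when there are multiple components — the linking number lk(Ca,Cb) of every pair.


V = -x^-3 + 2x^-2 - 2x^-1 + 3 - 2x + 2x^2 - x^3
<D> = -A^-12 + 2A^-8 - 2A^-4 + 3 - 2A^4 + 2A^8 - A^12 (w = 0)
1 component over 10 crossings, w = 0
3 Fox colorings among 3^10, |V(-1)| = 13: not tricolorable
why: V is palindromic (span 6, det 13): x -> 1/x fixes it; necessary, not sufficient, for amphichirality


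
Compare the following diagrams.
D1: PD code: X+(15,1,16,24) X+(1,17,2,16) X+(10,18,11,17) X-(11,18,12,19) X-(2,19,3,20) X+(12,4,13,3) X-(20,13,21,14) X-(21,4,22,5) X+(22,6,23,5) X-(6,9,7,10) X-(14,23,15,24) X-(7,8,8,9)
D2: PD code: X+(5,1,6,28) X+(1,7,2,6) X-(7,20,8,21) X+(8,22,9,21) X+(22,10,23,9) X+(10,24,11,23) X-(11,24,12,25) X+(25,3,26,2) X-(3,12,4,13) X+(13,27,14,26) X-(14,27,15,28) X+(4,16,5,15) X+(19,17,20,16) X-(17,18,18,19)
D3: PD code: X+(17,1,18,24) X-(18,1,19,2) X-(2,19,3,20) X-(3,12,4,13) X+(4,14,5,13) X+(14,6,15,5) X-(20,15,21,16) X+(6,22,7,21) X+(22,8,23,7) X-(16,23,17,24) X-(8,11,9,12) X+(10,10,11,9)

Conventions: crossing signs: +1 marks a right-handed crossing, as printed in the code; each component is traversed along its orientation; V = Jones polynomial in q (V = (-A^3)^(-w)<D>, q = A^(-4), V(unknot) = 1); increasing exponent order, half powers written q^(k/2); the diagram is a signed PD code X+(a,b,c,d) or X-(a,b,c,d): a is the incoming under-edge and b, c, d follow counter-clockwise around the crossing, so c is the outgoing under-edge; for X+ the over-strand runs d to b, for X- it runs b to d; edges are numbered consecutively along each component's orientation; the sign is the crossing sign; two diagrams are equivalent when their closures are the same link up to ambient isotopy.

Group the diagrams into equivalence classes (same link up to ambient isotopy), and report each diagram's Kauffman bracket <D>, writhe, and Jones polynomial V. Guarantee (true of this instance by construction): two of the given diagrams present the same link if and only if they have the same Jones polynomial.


equivalence classes: {D1} | {D2} | {D3}
D1 (bracket A^-6; 12 crossings at w = -2): V = 1
V(D2) = q + q^3 - q^4  (w +4, c 14, <D> = -A^-4 + 1 + A^8)
V(D3) = -q^-3 + 2q^-2 - 2q^-1 + 3 - 2q + 2q^2 - q^3  (w 0, c 12, <D> = -A^-12 + 2A^-8 - 2A^-4 + 3 - 2A^4 + 2A^8 - A^12)
observation: 3 classes among 3 diagrams; unequal V(q) rules out equality


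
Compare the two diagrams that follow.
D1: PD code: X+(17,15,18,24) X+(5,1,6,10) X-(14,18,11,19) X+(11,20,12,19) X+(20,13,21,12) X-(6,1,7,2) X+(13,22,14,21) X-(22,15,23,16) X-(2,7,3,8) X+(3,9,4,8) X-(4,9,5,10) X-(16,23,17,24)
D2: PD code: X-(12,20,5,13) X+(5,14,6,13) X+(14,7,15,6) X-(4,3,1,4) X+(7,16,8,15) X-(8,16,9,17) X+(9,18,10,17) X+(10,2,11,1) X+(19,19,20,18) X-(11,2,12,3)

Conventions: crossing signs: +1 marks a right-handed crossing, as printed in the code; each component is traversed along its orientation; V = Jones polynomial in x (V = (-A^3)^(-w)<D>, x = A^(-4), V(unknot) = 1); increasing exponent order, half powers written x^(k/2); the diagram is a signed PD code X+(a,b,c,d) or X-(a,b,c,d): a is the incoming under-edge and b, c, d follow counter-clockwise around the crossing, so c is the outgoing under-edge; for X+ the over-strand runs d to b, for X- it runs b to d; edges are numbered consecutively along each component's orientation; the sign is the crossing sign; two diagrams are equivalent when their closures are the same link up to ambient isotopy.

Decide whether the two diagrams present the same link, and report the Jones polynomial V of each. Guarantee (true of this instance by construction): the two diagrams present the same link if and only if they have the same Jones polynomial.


same link: yes
V(D1) = 1 + x + x^2 + x^3  [12 crossings, <D> = A^-12 + A^-8 + A^-4 + 1, w = 0]
D2 (bracket A^-6 + A^-2 + A^2 + A^6; 10 crossings at w = +2): V = 1 + x + x^2 + x^3
note: Reidemeister moves carry D1 (12 crossings) to D2 (10)


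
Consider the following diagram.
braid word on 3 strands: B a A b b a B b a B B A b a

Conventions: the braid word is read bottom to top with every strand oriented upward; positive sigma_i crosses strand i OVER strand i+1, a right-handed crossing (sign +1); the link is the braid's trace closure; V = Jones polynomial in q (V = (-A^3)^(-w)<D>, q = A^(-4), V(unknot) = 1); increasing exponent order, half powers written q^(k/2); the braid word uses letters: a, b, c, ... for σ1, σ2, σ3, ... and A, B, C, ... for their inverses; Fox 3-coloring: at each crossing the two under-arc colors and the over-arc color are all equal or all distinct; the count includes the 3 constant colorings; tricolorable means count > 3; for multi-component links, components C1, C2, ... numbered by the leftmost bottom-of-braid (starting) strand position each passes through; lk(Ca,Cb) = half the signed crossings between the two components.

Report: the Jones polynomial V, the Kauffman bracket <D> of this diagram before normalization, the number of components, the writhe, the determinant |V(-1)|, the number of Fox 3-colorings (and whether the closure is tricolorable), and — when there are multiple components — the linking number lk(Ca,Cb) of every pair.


V = q + q^3 - q^4
<D> = -A^-10 + A^-6 + A^2 (w = +2)
1 component over 14 crossings, w = +2
9 Fox colorings among 3^14, |V(-1)| = 3: tricolorable
why: |V(-1)| = 3: so tricolorable, since 3 divides 3


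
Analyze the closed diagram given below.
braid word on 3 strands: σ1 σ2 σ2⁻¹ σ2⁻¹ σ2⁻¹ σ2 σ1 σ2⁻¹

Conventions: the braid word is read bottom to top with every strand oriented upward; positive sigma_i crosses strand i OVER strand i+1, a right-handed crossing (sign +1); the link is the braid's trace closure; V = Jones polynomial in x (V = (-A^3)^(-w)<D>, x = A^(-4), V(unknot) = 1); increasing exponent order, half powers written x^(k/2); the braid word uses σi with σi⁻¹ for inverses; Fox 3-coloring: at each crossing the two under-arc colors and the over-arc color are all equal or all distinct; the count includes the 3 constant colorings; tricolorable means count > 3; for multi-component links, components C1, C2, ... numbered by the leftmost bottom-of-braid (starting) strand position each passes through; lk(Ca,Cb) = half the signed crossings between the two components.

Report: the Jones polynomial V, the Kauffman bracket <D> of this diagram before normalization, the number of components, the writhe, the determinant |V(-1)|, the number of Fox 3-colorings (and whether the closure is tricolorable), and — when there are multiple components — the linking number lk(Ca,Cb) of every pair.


V(x) = x^-2 - x^-1 + 1 - x + x^2
bracket: A^-8 - A^-4 + 1 - A^4 + A^8, w = 0
1 component, writhe 0, over 8 crossings
det 5, colorings 3 of 3^8 — not tricolorable
observation: V spans 4 powers of x: at least 4 crossings in any diagram


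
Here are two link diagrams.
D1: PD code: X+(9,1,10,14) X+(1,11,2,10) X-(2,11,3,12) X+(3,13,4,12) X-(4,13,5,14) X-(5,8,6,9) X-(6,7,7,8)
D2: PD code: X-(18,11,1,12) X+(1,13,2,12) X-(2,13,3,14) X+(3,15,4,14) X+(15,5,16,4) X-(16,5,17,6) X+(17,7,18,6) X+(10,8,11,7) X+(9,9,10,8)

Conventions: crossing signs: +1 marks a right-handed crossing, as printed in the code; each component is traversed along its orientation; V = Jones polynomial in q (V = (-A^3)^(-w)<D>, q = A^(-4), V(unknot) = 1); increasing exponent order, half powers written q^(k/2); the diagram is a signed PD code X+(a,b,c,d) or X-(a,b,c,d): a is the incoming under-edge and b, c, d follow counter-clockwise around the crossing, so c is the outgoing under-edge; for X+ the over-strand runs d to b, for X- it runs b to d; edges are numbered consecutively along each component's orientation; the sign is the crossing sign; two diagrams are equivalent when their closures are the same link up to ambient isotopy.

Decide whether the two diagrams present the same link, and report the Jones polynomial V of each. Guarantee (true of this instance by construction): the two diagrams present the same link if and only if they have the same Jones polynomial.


equivalent: yes
V(D1) = 1  (w -1, c 7, <D> = -A^-3)
V(D2) = 1  (w +3, c 9, <D> = -A^9)
why: Reidemeister moves carry D1 (7 crossings) to D2 (9)


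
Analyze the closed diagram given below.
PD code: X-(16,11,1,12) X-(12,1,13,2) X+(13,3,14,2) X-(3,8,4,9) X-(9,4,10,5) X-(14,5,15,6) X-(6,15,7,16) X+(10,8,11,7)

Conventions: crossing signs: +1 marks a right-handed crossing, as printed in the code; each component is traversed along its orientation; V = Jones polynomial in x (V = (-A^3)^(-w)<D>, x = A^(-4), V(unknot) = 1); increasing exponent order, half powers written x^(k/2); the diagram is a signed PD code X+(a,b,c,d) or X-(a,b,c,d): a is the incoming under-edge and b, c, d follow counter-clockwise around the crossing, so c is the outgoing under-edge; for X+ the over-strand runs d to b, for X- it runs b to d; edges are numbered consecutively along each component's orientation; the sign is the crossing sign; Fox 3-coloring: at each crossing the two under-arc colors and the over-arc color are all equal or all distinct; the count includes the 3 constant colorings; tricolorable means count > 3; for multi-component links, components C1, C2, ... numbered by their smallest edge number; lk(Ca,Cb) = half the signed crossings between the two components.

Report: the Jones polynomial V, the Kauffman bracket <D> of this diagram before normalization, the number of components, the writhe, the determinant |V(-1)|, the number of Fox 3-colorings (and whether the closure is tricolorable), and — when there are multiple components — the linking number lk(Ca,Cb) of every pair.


V = -x^-6 + x^-5 - x^-4 + 2x^-3 - x^-2 + x^-1
<D> = A^-8 - A^-4 + 2 - A^4 + A^8 - A^12 (w = -4)
1 component over 8 crossings, w = -4
3 Fox colorings among 3^8, |V(-1)| = 7: not tricolorable
why: V spans 5 powers of x: at least 5 crossings in any diagram


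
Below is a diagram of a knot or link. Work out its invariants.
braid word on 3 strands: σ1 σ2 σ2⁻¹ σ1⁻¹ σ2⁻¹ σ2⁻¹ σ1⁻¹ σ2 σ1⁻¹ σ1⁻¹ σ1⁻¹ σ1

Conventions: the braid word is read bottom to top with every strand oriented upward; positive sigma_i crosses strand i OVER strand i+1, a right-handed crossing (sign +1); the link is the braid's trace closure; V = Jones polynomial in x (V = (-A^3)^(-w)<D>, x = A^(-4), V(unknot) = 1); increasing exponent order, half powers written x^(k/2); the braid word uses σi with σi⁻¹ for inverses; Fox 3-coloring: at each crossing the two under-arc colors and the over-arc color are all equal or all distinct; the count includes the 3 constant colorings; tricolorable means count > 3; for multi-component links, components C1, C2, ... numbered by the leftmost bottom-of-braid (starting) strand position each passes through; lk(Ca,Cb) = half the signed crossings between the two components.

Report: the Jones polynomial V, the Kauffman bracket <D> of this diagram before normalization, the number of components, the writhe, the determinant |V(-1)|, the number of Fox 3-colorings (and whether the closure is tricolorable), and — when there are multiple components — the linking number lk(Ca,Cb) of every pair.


V = -x^-6 + x^-5 - x^-4 + 2x^-3 - x^-2 + x^-1
<D> = A^-8 - A^-4 + 2 - A^4 + A^8 - A^12 (w = -4)
1 component over 12 crossings, w = -4
3 Fox colorings among 3^12, |V(-1)| = 7: not tricolorable
why: |V(-1)| = 7: so not tricolorable, since 3 does not divide 7


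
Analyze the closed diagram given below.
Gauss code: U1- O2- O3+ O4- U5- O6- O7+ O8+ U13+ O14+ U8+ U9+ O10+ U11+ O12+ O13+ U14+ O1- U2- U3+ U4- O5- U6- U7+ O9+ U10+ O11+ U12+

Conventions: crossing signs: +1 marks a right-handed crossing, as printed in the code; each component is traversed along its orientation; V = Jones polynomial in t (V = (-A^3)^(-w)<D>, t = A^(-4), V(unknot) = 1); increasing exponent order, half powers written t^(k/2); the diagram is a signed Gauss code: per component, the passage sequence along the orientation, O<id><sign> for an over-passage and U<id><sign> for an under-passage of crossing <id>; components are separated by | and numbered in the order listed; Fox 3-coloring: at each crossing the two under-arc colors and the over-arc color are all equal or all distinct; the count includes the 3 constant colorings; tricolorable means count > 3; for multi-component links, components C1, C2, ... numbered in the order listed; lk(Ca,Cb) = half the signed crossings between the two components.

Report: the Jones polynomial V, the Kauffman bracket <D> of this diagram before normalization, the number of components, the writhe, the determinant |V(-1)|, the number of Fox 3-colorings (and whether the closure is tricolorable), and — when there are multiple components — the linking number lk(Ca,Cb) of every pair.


V = -1 + 3t - 3t^2 + 5t^3 - 5t^4 + 4t^5 - 3t^6 + 2t^7 - t^8
<D> = -A^-20 + 2A^-16 - 3A^-12 + 4A^-8 - 5A^-4 + 5 - 3A^4 + 3A^8 - A^12 (w = +4)
1 component over 14 crossings, w = +4
9 Fox colorings among 3^14, |V(-1)| = 27: tricolorable
why: V spans 8 powers of t: at least 8 crossings in any diagram


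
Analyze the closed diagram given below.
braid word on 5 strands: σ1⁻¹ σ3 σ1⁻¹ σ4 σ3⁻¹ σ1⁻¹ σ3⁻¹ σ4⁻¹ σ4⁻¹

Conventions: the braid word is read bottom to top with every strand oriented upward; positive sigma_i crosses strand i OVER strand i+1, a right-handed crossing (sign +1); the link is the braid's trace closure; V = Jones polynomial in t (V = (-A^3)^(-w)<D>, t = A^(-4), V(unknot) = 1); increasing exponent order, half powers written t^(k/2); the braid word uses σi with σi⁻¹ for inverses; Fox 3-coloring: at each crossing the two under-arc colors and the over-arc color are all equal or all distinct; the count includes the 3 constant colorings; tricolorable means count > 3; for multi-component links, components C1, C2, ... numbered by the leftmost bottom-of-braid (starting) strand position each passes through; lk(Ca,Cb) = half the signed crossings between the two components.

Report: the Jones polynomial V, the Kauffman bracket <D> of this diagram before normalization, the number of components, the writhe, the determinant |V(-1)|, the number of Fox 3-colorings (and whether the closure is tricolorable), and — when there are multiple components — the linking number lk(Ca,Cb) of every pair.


V(t) = -t^(-17/2) + t^(-15/2) + t^(-13/2) + t^(-11/2) - 2t^(-7/2) - t^(-5/2) - t^(-3/2)
bracket: A^-9 + A^-5 + 2A^-1 - A^7 - A^11 - A^15 + A^19, w = -5
2 components, writhe -5, over 9 crossings
lk(C1,C2) = 0
det 0, colorings 81 of 3^9 — tricolorable
observation: span 7 respects span(V) <= c + mu - 1 = 10 for this 2-component diagram


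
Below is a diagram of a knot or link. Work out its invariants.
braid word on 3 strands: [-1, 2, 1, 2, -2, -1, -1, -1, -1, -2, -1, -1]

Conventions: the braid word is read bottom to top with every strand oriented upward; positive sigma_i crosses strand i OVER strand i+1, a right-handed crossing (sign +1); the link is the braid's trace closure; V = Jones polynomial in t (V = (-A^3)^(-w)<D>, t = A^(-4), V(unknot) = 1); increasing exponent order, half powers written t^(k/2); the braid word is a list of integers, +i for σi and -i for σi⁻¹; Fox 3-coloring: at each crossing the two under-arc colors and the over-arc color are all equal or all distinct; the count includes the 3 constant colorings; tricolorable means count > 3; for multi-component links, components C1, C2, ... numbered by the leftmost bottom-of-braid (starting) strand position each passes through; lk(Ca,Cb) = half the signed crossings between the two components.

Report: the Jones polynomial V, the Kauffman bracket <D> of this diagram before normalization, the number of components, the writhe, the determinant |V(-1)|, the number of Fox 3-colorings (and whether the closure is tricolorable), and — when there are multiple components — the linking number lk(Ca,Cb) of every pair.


V(t) = t^-8 - 2t^-7 + t^-6 - 2t^-5 + 2t^-4 + t^-2
bracket: A^-10 + 2A^-2 - 2A^2 + A^6 - 2A^10 + A^14, w = -6
1 component, writhe -6, over 12 crossings
det 9, colorings 27 of 3^12 — tricolorable
observation: w = -6 shifts under R1 moves; the (-A^3)^(6) factor cancels that in V


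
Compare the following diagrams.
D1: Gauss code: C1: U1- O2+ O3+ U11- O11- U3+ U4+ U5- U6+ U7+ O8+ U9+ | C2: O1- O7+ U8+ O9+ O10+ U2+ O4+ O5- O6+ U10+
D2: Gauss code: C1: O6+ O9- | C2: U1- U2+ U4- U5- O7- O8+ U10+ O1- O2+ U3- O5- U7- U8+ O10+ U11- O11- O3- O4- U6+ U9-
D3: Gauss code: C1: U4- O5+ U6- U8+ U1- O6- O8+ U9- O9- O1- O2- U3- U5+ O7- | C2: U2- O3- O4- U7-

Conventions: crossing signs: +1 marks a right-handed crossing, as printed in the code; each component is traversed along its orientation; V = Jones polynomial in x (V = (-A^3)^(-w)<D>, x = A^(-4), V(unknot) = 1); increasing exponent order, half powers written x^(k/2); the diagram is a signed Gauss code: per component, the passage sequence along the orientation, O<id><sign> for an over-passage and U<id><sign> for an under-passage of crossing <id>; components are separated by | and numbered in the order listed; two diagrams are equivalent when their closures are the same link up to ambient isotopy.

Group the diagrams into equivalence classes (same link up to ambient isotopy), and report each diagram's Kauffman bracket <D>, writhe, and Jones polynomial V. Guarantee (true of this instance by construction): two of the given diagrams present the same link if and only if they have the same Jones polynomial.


grouping into links: {D1} | {D2} | {D3}
V(D1) = -x^(3/2) + x^(5/2) - 3x^(7/2) + 2x^(9/2) - 2x^(11/2) + 2x^(13/2) - x^(15/2)  (w +5, c 11, <D> = A^-15 - 2A^-11 + 2A^-7 - 2A^-3 + 3A - A^5 + A^9)
V(D2) = -x^(-1/2) - x^(1/2)  [11 crossings, <D> = A^-11 + A^-7, w = -3]
D3 (bracket A^-13 - A^-9 + A^-5 + A^3; 9 crossings at w = -5): V = -x^(-9/2) - x^(-5/2) + x^(-3/2) - x^(-1/2)
why: 3 classes among 3 diagrams; unequal V(x) rules out equality


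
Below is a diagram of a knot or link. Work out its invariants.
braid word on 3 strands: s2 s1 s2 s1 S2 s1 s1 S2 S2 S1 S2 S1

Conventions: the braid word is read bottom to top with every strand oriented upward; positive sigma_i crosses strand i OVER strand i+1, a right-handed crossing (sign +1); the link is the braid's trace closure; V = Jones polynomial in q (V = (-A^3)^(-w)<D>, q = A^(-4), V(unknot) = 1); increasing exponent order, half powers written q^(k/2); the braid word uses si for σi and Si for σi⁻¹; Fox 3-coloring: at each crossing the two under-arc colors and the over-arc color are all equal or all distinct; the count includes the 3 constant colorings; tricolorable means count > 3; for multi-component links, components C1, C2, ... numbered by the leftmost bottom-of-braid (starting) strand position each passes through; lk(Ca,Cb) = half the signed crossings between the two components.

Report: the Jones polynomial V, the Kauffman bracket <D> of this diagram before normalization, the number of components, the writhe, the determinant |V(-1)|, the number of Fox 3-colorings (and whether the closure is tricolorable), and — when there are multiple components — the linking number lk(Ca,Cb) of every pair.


V(q) = -q^-3 + 2q^-2 - 2q^-1 + 3 - 2q + 2q^2 - q^3
bracket: -A^-12 + 2A^-8 - 2A^-4 + 3 - 2A^4 + 2A^8 - A^12, w = 0
1 component, writhe 0, over 12 crossings
det 13, colorings 3 of 3^12 — not tricolorable
observation: the span of V is 6, forcing >= 6 crossings in any diagram


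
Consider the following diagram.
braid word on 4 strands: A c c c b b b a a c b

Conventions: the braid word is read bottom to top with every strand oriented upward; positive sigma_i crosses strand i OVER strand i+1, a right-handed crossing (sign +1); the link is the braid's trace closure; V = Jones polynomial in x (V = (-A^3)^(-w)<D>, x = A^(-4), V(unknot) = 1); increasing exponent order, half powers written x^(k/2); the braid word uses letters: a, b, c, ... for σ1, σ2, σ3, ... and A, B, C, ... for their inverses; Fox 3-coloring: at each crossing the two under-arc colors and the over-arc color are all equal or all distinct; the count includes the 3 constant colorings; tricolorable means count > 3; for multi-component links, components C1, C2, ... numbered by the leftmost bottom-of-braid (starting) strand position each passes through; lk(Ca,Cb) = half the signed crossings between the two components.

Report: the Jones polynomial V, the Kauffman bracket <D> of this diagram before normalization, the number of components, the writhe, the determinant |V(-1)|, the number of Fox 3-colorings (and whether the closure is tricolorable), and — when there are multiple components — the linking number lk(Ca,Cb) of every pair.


V(x) = x^3 - x^4 + 3x^5 - 4x^6 + 5x^7 - 5x^8 + 5x^9 - 4x^10 + 2x^11 - x^12
bracket: A^-21 - 2A^-17 + 4A^-13 - 5A^-9 + 5A^-5 - 5A^-1 + 4A^3 - 3A^7 + A^11 - A^15, w = +9
1 component, writhe +9, over 11 crossings
det 31, colorings 3 of 3^11 — not tricolorable
observation: det 31 = |V(-1)|; not divisible by 3, so not tricolorable


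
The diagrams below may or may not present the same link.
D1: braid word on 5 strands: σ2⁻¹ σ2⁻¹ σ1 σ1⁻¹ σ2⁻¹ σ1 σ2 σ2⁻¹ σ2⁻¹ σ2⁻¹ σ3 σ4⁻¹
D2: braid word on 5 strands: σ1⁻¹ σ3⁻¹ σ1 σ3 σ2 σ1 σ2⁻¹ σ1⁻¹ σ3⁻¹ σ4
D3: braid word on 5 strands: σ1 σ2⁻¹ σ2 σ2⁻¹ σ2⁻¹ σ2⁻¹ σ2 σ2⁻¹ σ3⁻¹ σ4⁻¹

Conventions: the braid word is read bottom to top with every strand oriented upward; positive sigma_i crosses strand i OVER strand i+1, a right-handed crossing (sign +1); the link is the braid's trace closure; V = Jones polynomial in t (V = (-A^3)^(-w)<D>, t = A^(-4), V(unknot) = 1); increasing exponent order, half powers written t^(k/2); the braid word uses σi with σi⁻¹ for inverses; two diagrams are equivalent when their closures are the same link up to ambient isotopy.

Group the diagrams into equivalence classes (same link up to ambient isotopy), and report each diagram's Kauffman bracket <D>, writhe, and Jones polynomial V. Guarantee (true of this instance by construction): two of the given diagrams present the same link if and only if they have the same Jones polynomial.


grouping into links: {D1} | {D2} | {D3}
V(D1) = -t^-7 + t^-6 - t^-5 + t^-4 + t^-2  (w -4, c 12, <D> = A^-4 + A^4 - A^8 + A^12 - A^16)
V(D2) = 1  [10 crossings, <D> = 1, w = 0]
D3 (bracket A^-8 + 1 - A^4; 10 crossings at w = -4): V = -t^-4 + t^-3 + t^-1
why: comparing 3 Jones polynomials yields 3 groups


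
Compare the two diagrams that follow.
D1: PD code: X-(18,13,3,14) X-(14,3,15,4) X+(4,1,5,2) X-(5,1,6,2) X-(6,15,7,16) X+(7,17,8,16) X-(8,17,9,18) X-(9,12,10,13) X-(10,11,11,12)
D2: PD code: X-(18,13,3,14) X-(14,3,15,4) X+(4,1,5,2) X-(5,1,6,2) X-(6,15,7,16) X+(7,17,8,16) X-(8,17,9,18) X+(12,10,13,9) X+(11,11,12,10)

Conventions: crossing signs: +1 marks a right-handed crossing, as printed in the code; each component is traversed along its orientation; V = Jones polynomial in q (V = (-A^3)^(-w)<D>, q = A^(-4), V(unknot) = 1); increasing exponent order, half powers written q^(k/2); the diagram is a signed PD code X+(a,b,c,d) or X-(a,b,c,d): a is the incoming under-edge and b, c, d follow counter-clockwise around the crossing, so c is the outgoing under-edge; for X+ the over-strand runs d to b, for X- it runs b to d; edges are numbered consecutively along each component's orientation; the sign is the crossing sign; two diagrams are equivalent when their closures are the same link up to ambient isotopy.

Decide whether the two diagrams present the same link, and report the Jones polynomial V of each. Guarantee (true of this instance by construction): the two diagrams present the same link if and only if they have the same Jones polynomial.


equivalent: yes
V(D1) = q^(-9/2) - q^(-5/2) - q^(-3/2) - q^(-1/2)  (w -5, c 9, <D> = A^-13 + A^-9 + A^-5 - A^3)
D2 (bracket A^-1 + A^3 + A^7 - A^15; 9 crossings at w = -1): V = q^(-9/2) - q^(-5/2) - q^(-3/2) - q^(-1/2)
why: one V(q) for all 2 diagrams — one class (guaranteed)


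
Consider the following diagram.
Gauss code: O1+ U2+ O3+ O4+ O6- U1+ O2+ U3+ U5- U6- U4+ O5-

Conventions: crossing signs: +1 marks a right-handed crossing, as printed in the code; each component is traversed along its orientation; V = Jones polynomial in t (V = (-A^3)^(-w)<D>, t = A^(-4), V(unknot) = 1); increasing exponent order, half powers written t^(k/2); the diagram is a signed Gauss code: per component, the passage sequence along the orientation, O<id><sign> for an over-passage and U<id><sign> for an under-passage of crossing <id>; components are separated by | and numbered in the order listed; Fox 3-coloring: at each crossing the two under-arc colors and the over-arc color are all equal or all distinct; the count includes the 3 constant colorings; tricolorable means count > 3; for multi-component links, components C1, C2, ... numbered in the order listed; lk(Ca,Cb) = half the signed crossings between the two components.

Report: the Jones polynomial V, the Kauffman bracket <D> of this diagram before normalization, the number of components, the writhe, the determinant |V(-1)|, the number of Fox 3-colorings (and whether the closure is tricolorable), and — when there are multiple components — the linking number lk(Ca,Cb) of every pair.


V(t) = t + t^3 - t^4
bracket: -A^-10 + A^-6 + A^2, w = +2
1 component, writhe +2, over 6 crossings
det 3, colorings 9 of 3^6 — tricolorable
observation: w = +2 shifts under R1 moves; the (-A^3)^(-2) factor cancels that in V


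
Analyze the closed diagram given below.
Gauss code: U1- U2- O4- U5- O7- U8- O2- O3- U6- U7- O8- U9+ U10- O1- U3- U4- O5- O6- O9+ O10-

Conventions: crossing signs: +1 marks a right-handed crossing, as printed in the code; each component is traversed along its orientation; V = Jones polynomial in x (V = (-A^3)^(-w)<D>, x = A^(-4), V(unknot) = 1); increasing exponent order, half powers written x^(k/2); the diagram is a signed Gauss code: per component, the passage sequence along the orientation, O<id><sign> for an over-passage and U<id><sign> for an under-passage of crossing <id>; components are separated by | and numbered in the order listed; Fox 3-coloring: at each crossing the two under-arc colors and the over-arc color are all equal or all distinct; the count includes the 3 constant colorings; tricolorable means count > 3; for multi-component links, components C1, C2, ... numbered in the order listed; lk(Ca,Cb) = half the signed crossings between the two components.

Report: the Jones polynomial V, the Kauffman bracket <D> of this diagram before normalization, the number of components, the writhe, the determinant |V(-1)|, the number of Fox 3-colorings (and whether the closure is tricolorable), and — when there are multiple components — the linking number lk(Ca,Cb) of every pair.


V = -x^-8 + x^-5 + x^-3
<D> = A^-12 + A^-4 - A^8 (w = -8)
1 component over 10 crossings, w = -8
9 Fox colorings among 3^10, |V(-1)| = 3: tricolorable
why: det 3 = |V(-1)|; divisible by 3, so tricolorable


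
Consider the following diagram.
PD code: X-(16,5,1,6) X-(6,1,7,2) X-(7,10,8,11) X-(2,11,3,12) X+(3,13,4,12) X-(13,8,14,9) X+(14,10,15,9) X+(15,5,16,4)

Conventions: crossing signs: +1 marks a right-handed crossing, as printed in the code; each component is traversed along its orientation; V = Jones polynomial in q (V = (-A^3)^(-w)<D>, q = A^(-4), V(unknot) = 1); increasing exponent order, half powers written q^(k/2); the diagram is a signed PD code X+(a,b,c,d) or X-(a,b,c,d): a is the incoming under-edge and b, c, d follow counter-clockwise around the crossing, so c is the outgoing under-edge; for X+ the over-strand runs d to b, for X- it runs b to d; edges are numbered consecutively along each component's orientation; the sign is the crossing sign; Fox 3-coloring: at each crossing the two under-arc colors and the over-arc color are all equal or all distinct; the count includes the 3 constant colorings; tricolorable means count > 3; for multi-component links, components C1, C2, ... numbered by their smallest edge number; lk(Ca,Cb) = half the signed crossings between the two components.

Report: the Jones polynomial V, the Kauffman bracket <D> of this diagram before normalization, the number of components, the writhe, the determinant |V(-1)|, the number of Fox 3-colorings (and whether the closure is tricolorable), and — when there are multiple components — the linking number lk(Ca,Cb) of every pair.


Jones polynomial: V(q) = 1
<D> = A^-6; writhe -2
components 1, writhe -2 (8 crossings)
3-colorings: 3 of 3^8, det 1 — not tricolorable
note: det 1 = |V(-1)|; not divisible by 3, so not tricolorable


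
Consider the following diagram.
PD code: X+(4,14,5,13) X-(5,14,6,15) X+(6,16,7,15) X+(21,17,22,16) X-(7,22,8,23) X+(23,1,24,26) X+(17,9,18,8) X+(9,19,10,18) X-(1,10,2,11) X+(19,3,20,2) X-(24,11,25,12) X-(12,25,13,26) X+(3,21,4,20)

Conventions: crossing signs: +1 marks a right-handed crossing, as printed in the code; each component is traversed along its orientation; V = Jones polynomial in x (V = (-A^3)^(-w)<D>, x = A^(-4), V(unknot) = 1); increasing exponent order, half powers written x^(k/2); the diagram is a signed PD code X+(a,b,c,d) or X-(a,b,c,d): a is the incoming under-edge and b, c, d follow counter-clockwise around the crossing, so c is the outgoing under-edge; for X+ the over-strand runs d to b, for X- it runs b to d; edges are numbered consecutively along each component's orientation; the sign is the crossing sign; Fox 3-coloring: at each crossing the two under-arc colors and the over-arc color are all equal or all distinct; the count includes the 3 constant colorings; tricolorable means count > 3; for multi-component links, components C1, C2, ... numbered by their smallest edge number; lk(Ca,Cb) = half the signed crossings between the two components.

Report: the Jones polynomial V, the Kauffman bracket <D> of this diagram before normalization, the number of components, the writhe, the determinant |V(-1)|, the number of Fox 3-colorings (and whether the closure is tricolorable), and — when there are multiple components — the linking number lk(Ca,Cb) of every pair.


V(x) = x^-1 - 1 + 2x - 2x^2 + 2x^3 - 2x^4 + x^5
bracket: -A^-11 + 2A^-7 - 2A^-3 + 2A - 2A^5 + A^9 - A^13, w = +3
1 component, writhe +3, over 13 crossings
det 11, colorings 3 of 3^13 — not tricolorable
observation: |V(-1)| = 11: so not tricolorable, since 3 does not divide 11


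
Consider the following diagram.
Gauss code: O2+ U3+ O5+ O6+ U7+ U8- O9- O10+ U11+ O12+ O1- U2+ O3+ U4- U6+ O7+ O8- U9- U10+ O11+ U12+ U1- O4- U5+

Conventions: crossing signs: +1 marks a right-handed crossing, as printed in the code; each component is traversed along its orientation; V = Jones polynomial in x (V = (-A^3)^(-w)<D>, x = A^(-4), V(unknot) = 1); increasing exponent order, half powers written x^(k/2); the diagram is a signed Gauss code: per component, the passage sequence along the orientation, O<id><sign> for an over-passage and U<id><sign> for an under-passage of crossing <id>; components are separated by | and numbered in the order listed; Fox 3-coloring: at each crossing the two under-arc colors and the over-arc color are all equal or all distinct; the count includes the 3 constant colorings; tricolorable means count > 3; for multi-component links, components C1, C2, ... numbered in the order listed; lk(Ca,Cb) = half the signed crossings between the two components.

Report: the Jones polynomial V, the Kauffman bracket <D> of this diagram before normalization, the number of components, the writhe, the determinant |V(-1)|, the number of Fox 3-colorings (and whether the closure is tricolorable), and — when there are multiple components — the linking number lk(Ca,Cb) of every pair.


V = x - x^2 + 2x^3 - x^4 + x^5 - x^6
<D> = -A^-12 + A^-8 - A^-4 + 2 - A^4 + A^8 (w = +4)
1 component over 12 crossings, w = +4
3 Fox colorings among 3^12, |V(-1)| = 7: not tricolorable
why: w = +4 shifts under R1 moves; the (-A^3)^(-4) factor cancels that in V


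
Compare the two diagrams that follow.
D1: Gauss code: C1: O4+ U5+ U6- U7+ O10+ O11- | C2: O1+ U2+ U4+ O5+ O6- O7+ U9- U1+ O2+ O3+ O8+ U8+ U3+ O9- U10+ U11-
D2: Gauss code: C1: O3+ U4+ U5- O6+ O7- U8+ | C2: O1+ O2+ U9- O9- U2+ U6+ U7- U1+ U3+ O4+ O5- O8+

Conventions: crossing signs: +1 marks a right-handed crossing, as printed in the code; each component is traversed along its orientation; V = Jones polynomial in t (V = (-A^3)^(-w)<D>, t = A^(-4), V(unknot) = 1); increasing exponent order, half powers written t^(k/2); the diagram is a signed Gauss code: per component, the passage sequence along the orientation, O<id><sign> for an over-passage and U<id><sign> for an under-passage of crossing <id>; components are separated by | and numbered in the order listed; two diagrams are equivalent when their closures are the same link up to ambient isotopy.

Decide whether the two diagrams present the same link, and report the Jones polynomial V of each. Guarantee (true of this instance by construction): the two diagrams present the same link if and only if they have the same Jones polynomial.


same link: yes
V(D1) = -t^(1/2) - t^(5/2)  [11 crossings, <D> = A^5 + A^13, w = +5]
D2 (bracket A^-1 + A^7; 9 crossings at w = +3): V = -t^(1/2) - t^(5/2)
note: Reidemeister moves carry D1 (11 crossings) to D2 (9)
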